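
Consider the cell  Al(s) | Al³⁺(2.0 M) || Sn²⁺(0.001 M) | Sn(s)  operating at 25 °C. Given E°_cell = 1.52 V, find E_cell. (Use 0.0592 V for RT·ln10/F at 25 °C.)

1.43 V

Balancing electrons gives n = 6; the reaction quotient is Q = [Al³⁺]^2/[Sn²⁺]^3 = 4 × 10^9.
At 25 °C, E = E° − (0.0592/n) log Q = 1.52 − (0.0592/6)(9.602) = 1.520 − 0.095 = 1.425 V.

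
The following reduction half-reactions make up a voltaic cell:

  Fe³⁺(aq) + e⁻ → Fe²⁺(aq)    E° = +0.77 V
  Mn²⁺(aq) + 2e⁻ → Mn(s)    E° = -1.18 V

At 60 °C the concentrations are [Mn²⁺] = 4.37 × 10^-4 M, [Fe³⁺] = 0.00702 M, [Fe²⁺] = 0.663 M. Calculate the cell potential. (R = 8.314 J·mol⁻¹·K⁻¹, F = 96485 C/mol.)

The Fe³⁺/Fe²⁺ couple has the higher reduction potential and acts as the cathode, so E°_cell = +0.77 − (-1.18) = 1.95 V.
Balancing electrons gives n = 2; the reaction quotient is Q = [Mn²⁺]·[Fe²⁺]^2/[Fe³⁺]^2 = 3.90.
E = E° − (RT/nF) ln Q = 1.95 − (8.314×333)/(2×96485) × (1.360) = 1.950 − 0.020 = 1.930 V.

1.93 V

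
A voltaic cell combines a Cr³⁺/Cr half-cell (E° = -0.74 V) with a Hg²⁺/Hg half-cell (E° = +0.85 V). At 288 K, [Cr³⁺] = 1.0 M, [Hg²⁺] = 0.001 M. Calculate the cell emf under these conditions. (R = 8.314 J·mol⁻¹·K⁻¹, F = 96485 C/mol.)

The Hg²⁺/Hg couple has the higher reduction potential and acts as the cathode, so E°_cell = +0.85 − (-0.74) = 1.59 V.
Balancing electrons gives n = 6; the reaction quotient is Q = [Cr³⁺]^2/[Hg²⁺]^3 = 1 × 10^9.
E = E° − (RT/nF) ln Q = 1.59 − (8.314×288)/(6×96485) × (20.723) = 1.590 − 0.086 = 1.504 V.

1.50 V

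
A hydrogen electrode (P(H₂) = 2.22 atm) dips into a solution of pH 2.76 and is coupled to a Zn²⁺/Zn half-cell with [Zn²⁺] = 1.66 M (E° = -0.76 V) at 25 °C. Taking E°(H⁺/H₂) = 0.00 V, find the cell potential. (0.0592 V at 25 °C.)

0.58 V

The hydrogen couple is the cathode, so E°_cell = 0.76 V; n = 2.
[H⁺] = 10^(−2.76) = 0.0017 M, and Q = [Zn²⁺]·P(H₂) / [H⁺]^2 = 1.22 × 10^6.
E = E° − (0.0592/2) log Q = 0.76 − (0.0592/2)(6.086) = 0.580 V.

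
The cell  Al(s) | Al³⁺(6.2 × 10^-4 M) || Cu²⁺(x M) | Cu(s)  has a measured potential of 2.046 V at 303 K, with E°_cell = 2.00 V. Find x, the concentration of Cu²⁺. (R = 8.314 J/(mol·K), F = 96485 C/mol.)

From the Nernst equation, ln Q = nF(E° − E)/RT = 6×96485×(2.00 − 2.046)/(8.314×303) = -10.571, so Q = 2.56 × 10^-5.
With Q = [Al³⁺]^2/[Cu²⁺]^3 and the known concentrations, [Cu²⁺]^3 in the denominator gives [Cu²⁺] = 0.25 M.

0.25 M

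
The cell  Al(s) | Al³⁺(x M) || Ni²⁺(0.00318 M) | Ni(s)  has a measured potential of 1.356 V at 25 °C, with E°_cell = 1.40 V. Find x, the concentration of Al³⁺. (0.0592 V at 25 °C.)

0.03 M

From the Nernst equation, log Q = n(E° − E)/0.0592 = 6(1.40 − 1.356)/0.0592 = 4.459, so Q = 2.88 × 10^4.
With Q = [Al³⁺]^2/[Ni²⁺]^3 and the known concentrations, [Al³⁺]^2 in the numerator gives [Al³⁺] = 0.03 M.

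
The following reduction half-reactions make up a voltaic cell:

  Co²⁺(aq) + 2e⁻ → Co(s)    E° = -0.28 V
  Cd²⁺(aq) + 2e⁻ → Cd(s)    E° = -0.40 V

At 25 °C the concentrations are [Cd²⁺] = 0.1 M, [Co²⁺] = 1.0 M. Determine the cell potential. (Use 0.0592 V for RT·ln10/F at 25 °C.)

The Co²⁺/Co couple has the higher reduction potential and acts as the cathode, so E°_cell = -0.28 − (-0.40) = 0.12 V.
Balancing electrons gives n = 2; the reaction quotient is Q = [Cd²⁺]/[Co²⁺] = 0.100.
At 25 °C, E = E° − (0.0592/n) log Q = 0.12 − (0.0592/2)(-1.000) = 0.120 + 0.030 = 0.150 V.

0.150 V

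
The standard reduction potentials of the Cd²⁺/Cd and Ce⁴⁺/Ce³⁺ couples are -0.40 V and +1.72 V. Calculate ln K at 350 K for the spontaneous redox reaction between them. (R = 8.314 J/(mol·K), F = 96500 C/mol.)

E°_cell = +1.72 − (-0.40) = 2.12 V, with n = 2 electrons transferred.
At equilibrium E = 0, so the Nernst equation gives ln K = nFE°/RT = (2)(96500)(2.12)/((8.314)(350)) = 140.61.

ln K = 140.6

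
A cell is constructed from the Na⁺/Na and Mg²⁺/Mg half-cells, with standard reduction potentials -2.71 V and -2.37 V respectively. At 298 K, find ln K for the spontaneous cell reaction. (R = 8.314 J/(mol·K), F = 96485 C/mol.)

ln K = 26.5

E°_cell = -2.37 − (-2.71) = 0.34 V, with n = 2 electrons transferred.
At equilibrium E = 0, so the Nernst equation gives ln K = nFE°/RT = (2)(96485)(0.34)/((8.314)(298)) = 26.48.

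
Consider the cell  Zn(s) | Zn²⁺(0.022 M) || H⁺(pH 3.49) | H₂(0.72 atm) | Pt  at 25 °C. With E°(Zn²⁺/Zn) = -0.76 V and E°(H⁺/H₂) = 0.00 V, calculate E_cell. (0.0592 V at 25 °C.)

0.61 V

The hydrogen couple is the cathode, so E°_cell = 0.76 V; n = 2.
[H⁺] = 10^(−3.49) = 3.2 × 10^-4 M, and Q = [Zn²⁺]·P(H₂) / [H⁺]^2 = 1.51 × 10^5.
E = E° − (0.0592/2) log Q = 0.76 − (0.0592/2)(5.180) = 0.607 V.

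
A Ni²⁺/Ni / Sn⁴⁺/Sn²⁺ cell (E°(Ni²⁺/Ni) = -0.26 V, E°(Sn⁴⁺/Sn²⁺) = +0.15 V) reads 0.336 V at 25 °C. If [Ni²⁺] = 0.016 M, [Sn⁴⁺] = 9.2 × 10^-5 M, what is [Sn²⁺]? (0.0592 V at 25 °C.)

1.8 M

From the Nernst equation, log Q = n(E° − E)/0.0592 = 2(0.41 − 0.336)/0.0592 = 2.500, so Q = 316.
With Q = [Ni²⁺]·[Sn²⁺]/[Sn⁴⁺] and the known concentrations, [Sn²⁺] in the numerator gives [Sn²⁺] = 1.8 M.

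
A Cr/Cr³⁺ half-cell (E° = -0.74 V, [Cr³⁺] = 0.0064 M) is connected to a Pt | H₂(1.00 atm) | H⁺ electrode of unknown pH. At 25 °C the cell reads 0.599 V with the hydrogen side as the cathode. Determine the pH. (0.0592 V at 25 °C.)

E°_cell = 0.74 V and n = 6.
log Q = n(E° − E)/0.0592 = 6×(0.74 − 0.599)/0.0592 = 14.291.
With Q = [Cr³⁺]^2·P(H₂)^3 / [H⁺]^6, solving for [H⁺] gives log[H⁺] = -3.113, so pH = 3.11.

pH = 3.11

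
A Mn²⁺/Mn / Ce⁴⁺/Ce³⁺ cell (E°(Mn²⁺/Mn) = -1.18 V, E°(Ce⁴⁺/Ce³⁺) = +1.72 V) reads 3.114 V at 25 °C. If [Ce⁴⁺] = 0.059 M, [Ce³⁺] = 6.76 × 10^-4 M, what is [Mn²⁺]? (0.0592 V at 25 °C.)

4.5 × 10^-4 M

From the Nernst equation, log Q = n(E° − E)/0.0592 = 2(2.90 − 3.114)/0.0592 = -7.230, so Q = 5.89 × 10^-8.
With Q = [Mn²⁺]·[Ce³⁺]^2/[Ce⁴⁺]^2 and the known concentrations, [Mn²⁺] in the numerator gives [Mn²⁺] = 4.5 × 10^-4 M.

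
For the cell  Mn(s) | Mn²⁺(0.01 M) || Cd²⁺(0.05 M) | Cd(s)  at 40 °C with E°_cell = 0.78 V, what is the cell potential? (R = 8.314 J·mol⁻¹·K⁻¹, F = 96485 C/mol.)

Balancing electrons gives n = 2; the reaction quotient is Q = [Mn²⁺]/[Cd²⁺] = 0.200.
E = E° − (RT/nF) ln Q = 0.78 − (8.314×313)/(2×96485) × (-1.609) = 0.780 + 0.022 = 0.802 V.

0.802 V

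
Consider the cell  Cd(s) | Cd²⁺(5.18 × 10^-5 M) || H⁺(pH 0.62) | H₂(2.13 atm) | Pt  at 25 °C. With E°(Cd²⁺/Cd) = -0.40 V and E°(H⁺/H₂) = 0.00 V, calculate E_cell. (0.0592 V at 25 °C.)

The hydrogen couple is the cathode, so E°_cell = 0.40 V; n = 2.
[H⁺] = 10^(−0.62) = 0.24 M, and Q = [Cd²⁺]·P(H₂) / [H⁺]^2 = 0.00192.
E = E° − (0.0592/2) log Q = 0.40 − (0.0592/2)(-2.717) = 0.480 V.

0.48 V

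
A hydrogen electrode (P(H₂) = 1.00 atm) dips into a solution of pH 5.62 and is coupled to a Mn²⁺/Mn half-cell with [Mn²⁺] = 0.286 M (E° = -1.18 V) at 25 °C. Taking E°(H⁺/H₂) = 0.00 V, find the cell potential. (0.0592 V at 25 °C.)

0.86 V

The hydrogen couple is the cathode, so E°_cell = 1.18 V; n = 2.
[H⁺] = 10^(−5.62) = 2.4 × 10^-6 M, and Q = [Mn²⁺]·P(H₂) / [H⁺]^2 = 4.97 × 10^10.
E = E° − (0.0592/2) log Q = 1.18 − (0.0592/2)(10.696) = 0.863 V.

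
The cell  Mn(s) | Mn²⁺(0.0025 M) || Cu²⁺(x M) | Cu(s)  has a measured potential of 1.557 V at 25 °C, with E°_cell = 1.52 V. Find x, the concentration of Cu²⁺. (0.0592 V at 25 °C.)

0.044 M

From the Nernst equation, log Q = n(E° − E)/0.0592 = 2(1.52 − 1.557)/0.0592 = -1.250, so Q = 0.0562.
With Q = [Mn²⁺]/[Cu²⁺] and the known concentrations, [Cu²⁺] in the denominator gives [Cu²⁺] = 0.044 M.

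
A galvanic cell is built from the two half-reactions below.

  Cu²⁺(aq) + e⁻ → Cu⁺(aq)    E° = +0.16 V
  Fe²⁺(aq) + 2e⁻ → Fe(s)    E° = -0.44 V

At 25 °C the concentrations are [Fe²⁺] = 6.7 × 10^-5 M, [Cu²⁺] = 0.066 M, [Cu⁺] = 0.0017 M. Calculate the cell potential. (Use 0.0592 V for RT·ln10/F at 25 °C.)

The Cu²⁺/Cu⁺ couple has the higher reduction potential and acts as the cathode, so E°_cell = +0.16 − (-0.44) = 0.60 V.
Balancing electrons gives n = 2; the reaction quotient is Q = [Fe²⁺]·[Cu⁺]^2/[Cu²⁺]^2 = 4.45 × 10^-8.
At 25 °C, E = E° − (0.0592/n) log Q = 0.60 − (0.0592/2)(-7.352) = 0.600 + 0.218 = 0.818 V.

0.818 V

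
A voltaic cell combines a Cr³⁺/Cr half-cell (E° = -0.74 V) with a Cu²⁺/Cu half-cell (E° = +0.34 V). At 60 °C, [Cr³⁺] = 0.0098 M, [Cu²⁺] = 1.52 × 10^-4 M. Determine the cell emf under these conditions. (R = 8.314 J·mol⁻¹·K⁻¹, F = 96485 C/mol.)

0.998 V

The Cu²⁺/Cu couple has the higher reduction potential and acts as the cathode, so E°_cell = +0.34 − (-0.74) = 1.08 V.
Balancing electrons gives n = 6; the reaction quotient is Q = [Cr³⁺]^2/[Cu²⁺]^3 = 2.73 × 10^7.
E = E° − (RT/nF) ln Q = 1.08 − (8.314×333)/(6×96485) × (17.124) = 1.080 − 0.082 = 0.998 V.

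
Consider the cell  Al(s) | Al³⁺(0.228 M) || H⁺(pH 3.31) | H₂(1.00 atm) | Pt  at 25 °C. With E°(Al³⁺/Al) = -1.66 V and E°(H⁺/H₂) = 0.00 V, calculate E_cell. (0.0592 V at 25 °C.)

The hydrogen couple is the cathode, so E°_cell = 1.66 V; n = 6.
[H⁺] = 10^(−3.31) = 4.9 × 10^-4 M, and Q = [Al³⁺]^2·P(H₂)^3 / [H⁺]^6 = 3.77 × 10^18.
E = E° − (0.0592/6) log Q = 1.66 − (0.0592/6)(18.576) = 1.477 V.

1.48 V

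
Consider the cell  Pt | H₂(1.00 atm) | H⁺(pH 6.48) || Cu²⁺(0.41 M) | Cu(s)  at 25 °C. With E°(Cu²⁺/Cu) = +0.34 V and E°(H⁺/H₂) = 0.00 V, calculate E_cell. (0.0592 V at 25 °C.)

The Cu²⁺/Cu couple is the cathode, so E°_cell = 0.34 V; n = 2.
[H⁺] = 10^(−6.48) = 3.3 × 10^-7 M, and Q = [H⁺]^2 / ([Cu²⁺]·P(H₂)) = 2.67 × 10^-13.
E = E° − (0.0592/2) log Q = 0.34 − (0.0592/2)(-12.573) = 0.712 V.

0.71 V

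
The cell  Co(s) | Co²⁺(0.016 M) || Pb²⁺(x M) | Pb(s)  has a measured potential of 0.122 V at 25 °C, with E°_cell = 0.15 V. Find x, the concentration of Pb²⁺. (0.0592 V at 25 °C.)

0.0018 M

From the Nernst equation, log Q = n(E° − E)/0.0592 = 2(0.15 − 0.122)/0.0592 = 0.946, so Q = 8.83.
With Q = [Co²⁺]/[Pb²⁺] and the known concentrations, [Pb²⁺] in the denominator gives [Pb²⁺] = 0.0018 M.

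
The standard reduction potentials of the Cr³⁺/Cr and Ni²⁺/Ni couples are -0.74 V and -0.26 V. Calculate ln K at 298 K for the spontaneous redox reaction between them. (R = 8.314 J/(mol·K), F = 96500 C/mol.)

ln K = 112.2

E°_cell = -0.26 − (-0.74) = 0.48 V, with n = 6 electrons transferred.
At equilibrium E = 0, so the Nernst equation gives ln K = nFE°/RT = (6)(96500)(0.48)/((8.314)(298)) = 112.17.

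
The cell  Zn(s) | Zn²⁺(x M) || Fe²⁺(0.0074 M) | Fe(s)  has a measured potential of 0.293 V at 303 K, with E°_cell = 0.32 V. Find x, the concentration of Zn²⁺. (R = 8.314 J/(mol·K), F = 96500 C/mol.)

From the Nernst equation, ln Q = nF(E° − E)/RT = 2×96500×(0.32 − 0.293)/(8.314×303) = 2.069, so Q = 7.91.
With Q = [Zn²⁺]/[Fe²⁺] and the known concentrations, [Zn²⁺] in the numerator gives [Zn²⁺] = 0.059 M.

0.059 M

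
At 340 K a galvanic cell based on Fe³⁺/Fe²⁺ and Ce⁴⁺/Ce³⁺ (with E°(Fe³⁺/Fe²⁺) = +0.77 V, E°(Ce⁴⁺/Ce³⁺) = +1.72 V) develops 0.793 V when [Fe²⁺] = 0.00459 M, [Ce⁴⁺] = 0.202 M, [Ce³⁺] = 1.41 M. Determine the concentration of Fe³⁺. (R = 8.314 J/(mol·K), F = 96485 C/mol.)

From the Nernst equation, ln Q = nF(E° − E)/RT = 1×96485×(0.95 − 0.793)/(8.314×340) = 5.359, so Q = 212.
With Q = [Fe³⁺]·[Ce³⁺]/([Fe²⁺]·[Ce⁴⁺]) and the known concentrations, [Fe³⁺] in the numerator gives [Fe³⁺] = 0.14 M.

0.14 M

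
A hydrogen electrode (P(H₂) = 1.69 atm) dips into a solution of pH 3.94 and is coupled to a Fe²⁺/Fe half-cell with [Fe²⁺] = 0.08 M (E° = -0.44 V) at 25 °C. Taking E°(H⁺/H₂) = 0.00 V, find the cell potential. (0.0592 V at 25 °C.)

0.23 V

The hydrogen couple is the cathode, so E°_cell = 0.44 V; n = 2.
[H⁺] = 10^(−3.94) = 1.1 × 10^-4 M, and Q = [Fe²⁺]·P(H₂) / [H⁺]^2 = 1.03 × 10^7.
E = E° − (0.0592/2) log Q = 0.44 − (0.0592/2)(7.011) = 0.232 V.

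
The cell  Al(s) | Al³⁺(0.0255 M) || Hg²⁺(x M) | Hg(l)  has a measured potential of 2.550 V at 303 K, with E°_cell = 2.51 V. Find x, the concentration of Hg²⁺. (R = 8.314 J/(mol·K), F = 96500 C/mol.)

1.9 M

From the Nernst equation, ln Q = nF(E° − E)/RT = 6×96500×(2.51 − 2.550)/(8.314×303) = -9.194, so Q = 1.02 × 10^-4.
With Q = [Al³⁺]^2/[Hg²⁺]^3 and the known concentrations, [Hg²⁺]^3 in the denominator gives [Hg²⁺] = 1.9 M.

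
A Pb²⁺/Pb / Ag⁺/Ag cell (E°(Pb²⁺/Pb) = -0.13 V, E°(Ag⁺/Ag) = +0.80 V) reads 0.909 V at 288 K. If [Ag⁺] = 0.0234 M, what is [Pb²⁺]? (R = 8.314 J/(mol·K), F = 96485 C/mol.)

From the Nernst equation, ln Q = nF(E° − E)/RT = 2×96485×(0.93 − 0.909)/(8.314×288) = 1.692, so Q = 5.43.
With Q = [Pb²⁺]/[Ag⁺]^2 and the known concentrations, [Pb²⁺] in the numerator gives [Pb²⁺] = 0.003 M.

0.003 M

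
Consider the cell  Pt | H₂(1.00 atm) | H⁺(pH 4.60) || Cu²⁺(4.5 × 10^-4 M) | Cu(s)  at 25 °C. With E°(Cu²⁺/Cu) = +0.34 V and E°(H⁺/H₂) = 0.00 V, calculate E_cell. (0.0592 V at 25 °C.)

The Cu²⁺/Cu couple is the cathode, so E°_cell = 0.34 V; n = 2.
[H⁺] = 10^(−4.60) = 2.5 × 10^-5 M, and Q = [H⁺]^2 / ([Cu²⁺]·P(H₂)) = 1.4 × 10^-6.
E = E° − (0.0592/2) log Q = 0.34 − (0.0592/2)(-5.853) = 0.513 V.

0.51 V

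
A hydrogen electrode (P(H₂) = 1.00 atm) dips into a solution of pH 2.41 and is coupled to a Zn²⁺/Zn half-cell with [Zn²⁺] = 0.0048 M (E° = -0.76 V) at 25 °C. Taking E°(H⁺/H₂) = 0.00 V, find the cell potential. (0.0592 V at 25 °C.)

The hydrogen couple is the cathode, so E°_cell = 0.76 V; n = 2.
[H⁺] = 10^(−2.41) = 0.0039 M, and Q = [Zn²⁺]·P(H₂) / [H⁺]^2 = 317.
E = E° − (0.0592/2) log Q = 0.76 − (0.0592/2)(2.501) = 0.686 V.

0.69 V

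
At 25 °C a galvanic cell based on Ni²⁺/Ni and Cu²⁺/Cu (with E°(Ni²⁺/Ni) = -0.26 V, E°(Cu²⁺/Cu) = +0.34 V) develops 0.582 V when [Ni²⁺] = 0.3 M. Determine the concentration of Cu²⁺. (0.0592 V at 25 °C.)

0.074 M

From the Nernst equation, log Q = n(E° − E)/0.0592 = 2(0.60 − 0.582)/0.0592 = 0.608, so Q = 4.06.
With Q = [Ni²⁺]/[Cu²⁺] and the known concentrations, [Cu²⁺] in the denominator gives [Cu²⁺] = 0.074 M.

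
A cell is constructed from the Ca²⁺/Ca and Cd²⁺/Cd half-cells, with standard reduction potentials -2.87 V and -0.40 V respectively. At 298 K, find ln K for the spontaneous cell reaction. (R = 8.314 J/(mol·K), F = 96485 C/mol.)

E°_cell = -0.40 − (-2.87) = 2.47 V, with n = 2 electrons transferred.
At equilibrium E = 0, so the Nernst equation gives ln K = nFE°/RT = (2)(96485)(2.47)/((8.314)(298)) = 192.38.

ln K = 192.4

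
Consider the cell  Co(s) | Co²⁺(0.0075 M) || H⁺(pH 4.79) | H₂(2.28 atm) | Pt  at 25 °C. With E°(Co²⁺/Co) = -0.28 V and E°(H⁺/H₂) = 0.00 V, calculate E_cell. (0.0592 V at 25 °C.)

0.049 V

The hydrogen couple is the cathode, so E°_cell = 0.28 V; n = 2.
[H⁺] = 10^(−4.79) = 1.6 × 10^-5 M, and Q = [Co²⁺]·P(H₂) / [H⁺]^2 = 6.5 × 10^7.
E = E° − (0.0592/2) log Q = 0.28 − (0.0592/2)(7.813) = 0.049 V.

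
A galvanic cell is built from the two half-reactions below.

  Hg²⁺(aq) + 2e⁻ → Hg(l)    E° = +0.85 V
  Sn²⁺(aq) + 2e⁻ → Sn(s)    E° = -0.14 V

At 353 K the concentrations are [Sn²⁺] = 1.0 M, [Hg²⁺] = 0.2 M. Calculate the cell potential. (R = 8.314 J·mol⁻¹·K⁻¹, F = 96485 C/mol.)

The Hg²⁺/Hg couple has the higher reduction potential and acts as the cathode, so E°_cell = +0.85 − (-0.14) = 0.99 V.
Balancing electrons gives n = 2; the reaction quotient is Q = [Sn²⁺]/[Hg²⁺] = 5.00.
E = E° − (RT/nF) ln Q = 0.99 − (8.314×353)/(2×96485) × (1.609) = 0.990 − 0.024 = 0.966 V.

0.966 V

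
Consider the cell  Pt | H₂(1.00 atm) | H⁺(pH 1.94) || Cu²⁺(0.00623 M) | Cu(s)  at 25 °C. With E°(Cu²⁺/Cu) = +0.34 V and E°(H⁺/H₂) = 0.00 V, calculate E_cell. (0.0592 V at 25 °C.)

The Cu²⁺/Cu couple is the cathode, so E°_cell = 0.34 V; n = 2.
[H⁺] = 10^(−1.94) = 0.011 M, and Q = [H⁺]^2 / ([Cu²⁺]·P(H₂)) = 0.0212.
E = E° − (0.0592/2) log Q = 0.34 − (0.0592/2)(-1.674) = 0.390 V.

0.39 V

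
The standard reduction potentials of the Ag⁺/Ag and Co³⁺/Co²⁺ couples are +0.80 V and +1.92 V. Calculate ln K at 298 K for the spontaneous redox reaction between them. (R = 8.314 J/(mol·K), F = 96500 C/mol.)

ln K = 43.6

E°_cell = +1.92 − (+0.80) = 1.12 V, with n = 1 electron transferred.
At equilibrium E = 0, so the Nernst equation gives ln K = nFE°/RT = (1)(96500)(1.12)/((8.314)(298)) = 43.62.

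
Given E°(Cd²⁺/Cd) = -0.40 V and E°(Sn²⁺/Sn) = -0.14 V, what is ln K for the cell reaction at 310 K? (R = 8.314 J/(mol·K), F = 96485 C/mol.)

ln K = 19.5

E°_cell = -0.14 − (-0.40) = 0.26 V, with n = 2 electrons transferred.
At equilibrium E = 0, so the Nernst equation gives ln K = nFE°/RT = (2)(96485)(0.26)/((8.314)(310)) = 19.47.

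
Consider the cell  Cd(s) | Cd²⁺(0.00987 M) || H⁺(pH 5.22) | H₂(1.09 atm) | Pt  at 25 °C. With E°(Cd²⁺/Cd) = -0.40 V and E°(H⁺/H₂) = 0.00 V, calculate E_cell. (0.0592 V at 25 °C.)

The hydrogen couple is the cathode, so E°_cell = 0.40 V; n = 2.
[H⁺] = 10^(−5.22) = 6 × 10^-6 M, and Q = [Cd²⁺]·P(H₂) / [H⁺]^2 = 2.96 × 10^8.
E = E° − (0.0592/2) log Q = 0.40 − (0.0592/2)(8.472) = 0.149 V.

0.15 V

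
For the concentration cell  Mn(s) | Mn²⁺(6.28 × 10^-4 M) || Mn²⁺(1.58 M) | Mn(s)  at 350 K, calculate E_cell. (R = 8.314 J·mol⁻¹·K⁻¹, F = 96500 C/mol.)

Both half-cells are Mn²⁺/Mn, so E°_cell = 0. The concentrated side is the cathode; the cell reaction moves Mn²⁺ from high to low concentration with n = 2.
Q = [Mn²⁺]_dilute/[Mn²⁺]_conc = 6.28 × 10^-4/1.58 = 3.97 × 10^-4.
E = 0 − (RT/nF) ln Q = −((8.314×350)/(2×96500))(-7.830) = 0.1181 V.

0.12 V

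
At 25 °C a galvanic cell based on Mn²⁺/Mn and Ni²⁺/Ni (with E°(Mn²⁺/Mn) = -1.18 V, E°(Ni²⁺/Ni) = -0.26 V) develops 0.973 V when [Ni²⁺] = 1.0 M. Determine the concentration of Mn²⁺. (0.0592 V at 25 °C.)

From the Nernst equation, log Q = n(E° − E)/0.0592 = 2(0.92 − 0.973)/0.0592 = -1.791, so Q = 0.0162.
With Q = [Mn²⁺]/[Ni²⁺] and the known concentrations, [Mn²⁺] in the numerator gives [Mn²⁺] = 0.016 M.

0.016 M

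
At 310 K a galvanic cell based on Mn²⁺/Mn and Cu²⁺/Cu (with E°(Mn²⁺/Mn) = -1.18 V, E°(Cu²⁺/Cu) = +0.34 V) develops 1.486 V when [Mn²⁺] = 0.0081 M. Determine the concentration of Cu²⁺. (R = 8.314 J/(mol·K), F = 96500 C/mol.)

From the Nernst equation, ln Q = nF(E° − E)/RT = 2×96500×(1.52 − 1.486)/(8.314×310) = 2.546, so Q = 12.8.
With Q = [Mn²⁺]/[Cu²⁺] and the known concentrations, [Cu²⁺] in the denominator gives [Cu²⁺] = 6.3 × 10^-4 M.

6.3 × 10^-4 M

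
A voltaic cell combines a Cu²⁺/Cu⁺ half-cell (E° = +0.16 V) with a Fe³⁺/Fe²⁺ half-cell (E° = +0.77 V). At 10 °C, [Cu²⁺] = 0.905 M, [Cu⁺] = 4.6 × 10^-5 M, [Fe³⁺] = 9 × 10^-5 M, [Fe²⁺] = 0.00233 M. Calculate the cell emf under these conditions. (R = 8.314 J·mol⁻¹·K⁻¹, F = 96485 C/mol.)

The Fe³⁺/Fe²⁺ couple has the higher reduction potential and acts as the cathode, so E°_cell = +0.77 − (+0.16) = 0.61 V.
Balancing electrons gives n = 1; the reaction quotient is Q = [Cu²⁺]·[Fe²⁺]/([Cu⁺]·[Fe³⁺]) = 5.09 × 10^5.
E = E° − (RT/nF) ln Q = 0.61 − (8.314×283)/(1×96485) × (13.141) = 0.610 − 0.320 = 0.290 V.

0.290 V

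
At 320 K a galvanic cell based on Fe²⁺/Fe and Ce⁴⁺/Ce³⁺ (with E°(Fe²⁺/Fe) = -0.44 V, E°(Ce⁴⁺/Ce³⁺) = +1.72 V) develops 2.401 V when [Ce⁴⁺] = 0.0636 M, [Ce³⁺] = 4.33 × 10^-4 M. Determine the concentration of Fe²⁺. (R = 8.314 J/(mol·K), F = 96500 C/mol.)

5.5 × 10^-4 M

From the Nernst equation, ln Q = nF(E° − E)/RT = 2×96500×(2.16 − 2.401)/(8.314×320) = -17.483, so Q = 2.55 × 10^-8.
With Q = [Fe²⁺]·[Ce³⁺]^2/[Ce⁴⁺]^2 and the known concentrations, [Fe²⁺] in the numerator gives [Fe²⁺] = 5.5 × 10^-4 M.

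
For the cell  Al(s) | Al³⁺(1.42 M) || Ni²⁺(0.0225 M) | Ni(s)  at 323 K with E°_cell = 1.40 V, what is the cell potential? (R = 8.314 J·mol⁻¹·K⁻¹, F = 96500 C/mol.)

Balancing electrons gives n = 6; the reaction quotient is Q = [Al³⁺]^2/[Ni²⁺]^3 = 1.77 × 10^5.
E = E° − (RT/nF) ln Q = 1.40 − (8.314×323)/(6×96500) × (12.084) = 1.400 − 0.056 = 1.344 V.

1.34 V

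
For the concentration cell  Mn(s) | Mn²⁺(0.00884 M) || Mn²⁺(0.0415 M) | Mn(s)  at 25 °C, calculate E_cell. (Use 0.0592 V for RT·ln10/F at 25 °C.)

0.020 V

Both half-cells are Mn²⁺/Mn, so E°_cell = 0. The concentrated side is the cathode; the cell reaction moves Mn²⁺ from high to low concentration with n = 2.
Q = [Mn²⁺]_dilute/[Mn²⁺]_conc = 0.00884/0.0415 = 0.213.
E = 0 − (0.0592/2) log Q = −(0.0592/2)(-0.672) = 0.0199 V.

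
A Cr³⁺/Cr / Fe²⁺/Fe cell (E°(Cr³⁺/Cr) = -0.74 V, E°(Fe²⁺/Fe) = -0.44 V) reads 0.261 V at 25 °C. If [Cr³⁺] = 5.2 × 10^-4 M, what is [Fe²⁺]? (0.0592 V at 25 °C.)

From the Nernst equation, log Q = n(E° − E)/0.0592 = 6(0.30 − 0.261)/0.0592 = 3.953, so Q = 8970.
With Q = [Cr³⁺]^2/[Fe²⁺]^3 and the known concentrations, [Fe²⁺]^3 in the denominator gives [Fe²⁺] = 3.1 × 10^-4 M.

3.1 × 10^-4 M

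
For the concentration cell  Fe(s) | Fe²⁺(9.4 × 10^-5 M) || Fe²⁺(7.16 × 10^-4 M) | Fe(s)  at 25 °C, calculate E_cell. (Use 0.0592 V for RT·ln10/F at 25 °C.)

0.026 V

Both half-cells are Fe²⁺/Fe, so E°_cell = 0. The concentrated side is the cathode; the cell reaction moves Fe²⁺ from high to low concentration with n = 2.
Q = [Fe²⁺]_dilute/[Fe²⁺]_conc = 9.4 × 10^-5/7.16 × 10^-4 = 0.131.
E = 0 − (0.0592/2) log Q = −(0.0592/2)(-0.882) = 0.0261 V.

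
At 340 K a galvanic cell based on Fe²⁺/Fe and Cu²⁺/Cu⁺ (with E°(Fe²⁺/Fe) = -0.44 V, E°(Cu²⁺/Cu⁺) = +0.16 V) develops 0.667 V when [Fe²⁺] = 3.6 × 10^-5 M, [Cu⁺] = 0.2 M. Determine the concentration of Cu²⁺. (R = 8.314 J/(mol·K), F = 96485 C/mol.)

0.012 M

From the Nernst equation, ln Q = nF(E° − E)/RT = 2×96485×(0.60 − 0.667)/(8.314×340) = -4.574, so Q = 0.0103.
With Q = [Fe²⁺]·[Cu⁺]^2/[Cu²⁺]^2 and the known concentrations, [Cu²⁺]^2 in the denominator gives [Cu²⁺] = 0.012 M.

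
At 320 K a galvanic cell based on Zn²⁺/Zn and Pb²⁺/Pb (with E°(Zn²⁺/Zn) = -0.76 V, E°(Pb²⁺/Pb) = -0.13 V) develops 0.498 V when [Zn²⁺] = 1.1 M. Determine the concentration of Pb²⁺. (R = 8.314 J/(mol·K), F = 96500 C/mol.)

From the Nernst equation, ln Q = nF(E° − E)/RT = 2×96500×(0.63 − 0.498)/(8.314×320) = 9.576, so Q = 1.44 × 10^4.
With Q = [Zn²⁺]/[Pb²⁺] and the known concentrations, [Pb²⁺] in the denominator gives [Pb²⁺] = 7.6 × 10^-5 M.

7.6 × 10^-5 M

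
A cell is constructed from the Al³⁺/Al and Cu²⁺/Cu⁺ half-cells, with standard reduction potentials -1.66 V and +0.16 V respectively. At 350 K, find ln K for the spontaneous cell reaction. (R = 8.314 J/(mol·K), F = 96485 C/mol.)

E°_cell = +0.16 − (-1.66) = 1.82 V, with n = 3 electrons transferred.
At equilibrium E = 0, so the Nernst equation gives ln K = nFE°/RT = (3)(96485)(1.82)/((8.314)(350)) = 181.04.

ln K = 181.0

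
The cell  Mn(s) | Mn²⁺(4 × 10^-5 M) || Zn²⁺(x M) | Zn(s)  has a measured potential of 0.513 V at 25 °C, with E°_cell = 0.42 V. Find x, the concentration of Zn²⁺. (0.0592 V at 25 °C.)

From the Nernst equation, log Q = n(E° − E)/0.0592 = 2(0.42 − 0.513)/0.0592 = -3.142, so Q = 7.21 × 10^-4.
With Q = [Mn²⁺]/[Zn²⁺] and the known concentrations, [Zn²⁺] in the denominator gives [Zn²⁺] = 0.055 M.

0.055 M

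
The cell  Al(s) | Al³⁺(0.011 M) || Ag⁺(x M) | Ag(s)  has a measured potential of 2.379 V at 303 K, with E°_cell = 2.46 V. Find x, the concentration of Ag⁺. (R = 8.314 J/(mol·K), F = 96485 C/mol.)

From the Nernst equation, ln Q = nF(E° − E)/RT = 3×96485×(2.46 − 2.379)/(8.314×303) = 9.307, so Q = 1.1 × 10^4.
With Q = [Al³⁺]/[Ag⁺]^3 and the known concentrations, [Ag⁺]^3 in the denominator gives [Ag⁺] = 0.01 M.

0.01 M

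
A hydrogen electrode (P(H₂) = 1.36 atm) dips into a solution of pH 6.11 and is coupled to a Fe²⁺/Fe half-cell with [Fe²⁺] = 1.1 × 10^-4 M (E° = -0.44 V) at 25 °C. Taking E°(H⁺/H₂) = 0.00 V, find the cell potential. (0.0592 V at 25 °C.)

0.19 V

The hydrogen couple is the cathode, so E°_cell = 0.44 V; n = 2.
[H⁺] = 10^(−6.11) = 7.8 × 10^-7 M, and Q = [Fe²⁺]·P(H₂) / [H⁺]^2 = 2.48 × 10^8.
E = E° − (0.0592/2) log Q = 0.44 − (0.0592/2)(8.395) = 0.192 V.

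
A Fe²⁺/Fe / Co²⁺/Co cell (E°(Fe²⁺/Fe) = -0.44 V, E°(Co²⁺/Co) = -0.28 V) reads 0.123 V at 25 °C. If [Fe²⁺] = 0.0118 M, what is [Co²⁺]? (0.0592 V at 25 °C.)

6.6 × 10^-4 M

From the Nernst equation, log Q = n(E° − E)/0.0592 = 2(0.16 − 0.123)/0.0592 = 1.250, so Q = 17.8.
With Q = [Fe²⁺]/[Co²⁺] and the known concentrations, [Co²⁺] in the denominator gives [Co²⁺] = 6.6 × 10^-4 M.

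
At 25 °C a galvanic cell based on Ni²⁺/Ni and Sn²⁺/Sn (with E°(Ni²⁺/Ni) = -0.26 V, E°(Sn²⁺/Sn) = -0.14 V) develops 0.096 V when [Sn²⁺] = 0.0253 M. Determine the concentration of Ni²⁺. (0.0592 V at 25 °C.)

From the Nernst equation, log Q = n(E° − E)/0.0592 = 2(0.12 − 0.096)/0.0592 = 0.811, so Q = 6.47.
With Q = [Ni²⁺]/[Sn²⁺] and the known concentrations, [Ni²⁺] in the numerator gives [Ni²⁺] = 0.16 M.

0.16 M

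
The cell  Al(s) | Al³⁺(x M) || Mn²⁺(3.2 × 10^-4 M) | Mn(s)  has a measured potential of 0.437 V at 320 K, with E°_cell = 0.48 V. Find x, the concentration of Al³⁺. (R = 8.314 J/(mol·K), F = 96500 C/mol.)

6.2 × 10^-4 M

From the Nernst equation, ln Q = nF(E° − E)/RT = 6×96500×(0.48 − 0.437)/(8.314×320) = 9.358, so Q = 1.16 × 10^4.
With Q = [Al³⁺]^2/[Mn²⁺]^3 and the known concentrations, [Al³⁺]^2 in the numerator gives [Al³⁺] = 6.2 × 10^-4 M.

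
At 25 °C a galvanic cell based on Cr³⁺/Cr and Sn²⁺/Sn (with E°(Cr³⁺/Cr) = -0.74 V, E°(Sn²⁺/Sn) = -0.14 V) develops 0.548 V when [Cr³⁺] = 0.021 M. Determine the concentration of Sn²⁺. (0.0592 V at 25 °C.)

From the Nernst equation, log Q = n(E° − E)/0.0592 = 6(0.60 − 0.548)/0.0592 = 5.270, so Q = 1.86 × 10^5.
With Q = [Cr³⁺]^2/[Sn²⁺]^3 and the known concentrations, [Sn²⁺]^3 in the denominator gives [Sn²⁺] = 0.0013 M.

0.0013 M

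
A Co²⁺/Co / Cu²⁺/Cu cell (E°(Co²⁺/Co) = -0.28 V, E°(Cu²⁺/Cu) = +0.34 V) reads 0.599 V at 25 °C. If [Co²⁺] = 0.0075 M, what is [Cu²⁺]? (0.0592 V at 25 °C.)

From the Nernst equation, log Q = n(E° − E)/0.0592 = 2(0.62 − 0.599)/0.0592 = 0.709, so Q = 5.12.
With Q = [Co²⁺]/[Cu²⁺] and the known concentrations, [Cu²⁺] in the denominator gives [Cu²⁺] = 0.0015 M.

0.0015 M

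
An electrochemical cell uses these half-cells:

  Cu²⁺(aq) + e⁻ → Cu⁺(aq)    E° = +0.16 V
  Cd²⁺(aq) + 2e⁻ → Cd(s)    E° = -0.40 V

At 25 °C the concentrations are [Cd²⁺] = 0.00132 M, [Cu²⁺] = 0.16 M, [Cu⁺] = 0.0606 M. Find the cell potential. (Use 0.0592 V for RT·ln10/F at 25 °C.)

The Cu²⁺/Cu⁺ couple has the higher reduction potential and acts as the cathode, so E°_cell = +0.16 − (-0.40) = 0.56 V.
Balancing electrons gives n = 2; the reaction quotient is Q = [Cd²⁺]·[Cu⁺]^2/[Cu²⁺]^2 = 1.89 × 10^-4.
At 25 °C, E = E° − (0.0592/n) log Q = 0.56 − (0.0592/2)(-3.723) = 0.560 + 0.110 = 0.670 V.

0.670 V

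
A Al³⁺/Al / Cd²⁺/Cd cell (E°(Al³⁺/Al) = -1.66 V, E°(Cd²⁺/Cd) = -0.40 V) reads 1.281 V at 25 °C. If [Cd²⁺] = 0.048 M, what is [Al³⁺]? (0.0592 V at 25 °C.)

From the Nernst equation, log Q = n(E° − E)/0.0592 = 6(1.26 − 1.281)/0.0592 = -2.128, so Q = 0.00744.
With Q = [Al³⁺]^2/[Cd²⁺]^3 and the known concentrations, [Al³⁺]^2 in the numerator gives [Al³⁺] = 9.1 × 10^-4 M.

9.1 × 10^-4 M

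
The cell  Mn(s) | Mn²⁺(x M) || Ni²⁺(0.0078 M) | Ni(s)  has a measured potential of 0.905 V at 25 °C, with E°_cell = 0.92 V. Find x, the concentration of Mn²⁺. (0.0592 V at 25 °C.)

From the Nernst equation, log Q = n(E° − E)/0.0592 = 2(0.92 − 0.905)/0.0592 = 0.507, so Q = 3.21.
With Q = [Mn²⁺]/[Ni²⁺] and the known concentrations, [Mn²⁺] in the numerator gives [Mn²⁺] = 0.025 M.

0.025 M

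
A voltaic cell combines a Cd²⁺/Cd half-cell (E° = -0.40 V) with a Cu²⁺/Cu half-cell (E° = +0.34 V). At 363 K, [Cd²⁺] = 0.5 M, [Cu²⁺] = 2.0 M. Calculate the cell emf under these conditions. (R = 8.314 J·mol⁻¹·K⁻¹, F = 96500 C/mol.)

The Cu²⁺/Cu couple has the higher reduction potential and acts as the cathode, so E°_cell = +0.34 − (-0.40) = 0.74 V.
Balancing electrons gives n = 2; the reaction quotient is Q = [Cd²⁺]/[Cu²⁺] = 0.250.
E = E° − (RT/nF) ln Q = 0.74 − (8.314×363)/(2×96500) × (-1.386) = 0.740 + 0.022 = 0.762 V.

0.762 V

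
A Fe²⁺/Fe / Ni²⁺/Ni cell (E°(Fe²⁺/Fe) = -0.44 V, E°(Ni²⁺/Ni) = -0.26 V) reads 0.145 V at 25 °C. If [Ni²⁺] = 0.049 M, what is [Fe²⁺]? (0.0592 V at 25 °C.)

From the Nernst equation, log Q = n(E° − E)/0.0592 = 2(0.18 − 0.145)/0.0592 = 1.182, so Q = 15.2.
With Q = [Fe²⁺]/[Ni²⁺] and the known concentrations, [Fe²⁺] in the numerator gives [Fe²⁺] = 0.75 M.

0.75 M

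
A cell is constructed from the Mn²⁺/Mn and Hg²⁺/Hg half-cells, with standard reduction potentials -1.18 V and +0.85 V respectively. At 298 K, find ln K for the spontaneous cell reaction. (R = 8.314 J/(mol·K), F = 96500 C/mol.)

E°_cell = +0.85 − (-1.18) = 2.03 V, with n = 2 electrons transferred.
At equilibrium E = 0, so the Nernst equation gives ln K = nFE°/RT = (2)(96500)(2.03)/((8.314)(298)) = 158.13.

ln K = 158.1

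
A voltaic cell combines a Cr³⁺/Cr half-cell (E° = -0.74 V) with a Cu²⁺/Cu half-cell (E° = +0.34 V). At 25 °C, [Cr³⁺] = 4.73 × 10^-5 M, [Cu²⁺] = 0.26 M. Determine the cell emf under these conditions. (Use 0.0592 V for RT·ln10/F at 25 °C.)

1.15 V

The Cu²⁺/Cu couple has the higher reduction potential and acts as the cathode, so E°_cell = +0.34 − (-0.74) = 1.08 V.
Balancing electrons gives n = 6; the reaction quotient is Q = [Cr³⁺]^2/[Cu²⁺]^3 = 1.27 × 10^-7.
At 25 °C, E = E° − (0.0592/n) log Q = 1.08 − (0.0592/6)(-6.895) = 1.080 + 0.068 = 1.148 V.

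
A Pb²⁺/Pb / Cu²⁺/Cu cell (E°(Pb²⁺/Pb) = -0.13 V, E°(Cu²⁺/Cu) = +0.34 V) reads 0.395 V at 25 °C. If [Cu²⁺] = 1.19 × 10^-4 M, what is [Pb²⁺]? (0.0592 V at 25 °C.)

0.041 M

From the Nernst equation, log Q = n(E° − E)/0.0592 = 2(0.47 − 0.395)/0.0592 = 2.534, so Q = 342.
With Q = [Pb²⁺]/[Cu²⁺] and the known concentrations, [Pb²⁺] in the numerator gives [Pb²⁺] = 0.041 M.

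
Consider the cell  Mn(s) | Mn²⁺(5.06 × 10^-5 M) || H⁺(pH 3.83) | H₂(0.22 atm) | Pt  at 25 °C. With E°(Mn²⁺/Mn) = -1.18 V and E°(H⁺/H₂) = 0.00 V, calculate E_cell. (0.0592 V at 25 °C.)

The hydrogen couple is the cathode, so E°_cell = 1.18 V; n = 2.
[H⁺] = 10^(−3.83) = 1.5 × 10^-4 M, and Q = [Mn²⁺]·P(H₂) / [H⁺]^2 = 509.
E = E° − (0.0592/2) log Q = 1.18 − (0.0592/2)(2.707) = 1.100 V.

1.10 V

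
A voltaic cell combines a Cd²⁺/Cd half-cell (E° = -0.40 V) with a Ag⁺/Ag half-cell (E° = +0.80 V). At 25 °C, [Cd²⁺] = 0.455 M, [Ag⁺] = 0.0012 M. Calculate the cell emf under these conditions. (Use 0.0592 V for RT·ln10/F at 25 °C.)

The Ag⁺/Ag couple has the higher reduction potential and acts as the cathode, so E°_cell = +0.80 − (-0.40) = 1.20 V.
Balancing electrons gives n = 2; the reaction quotient is Q = [Cd²⁺]/[Ag⁺]^2 = 3.16 × 10^5.
At 25 °C, E = E° − (0.0592/n) log Q = 1.20 − (0.0592/2)(5.500) = 1.200 − 0.163 = 1.037 V.

1.04 V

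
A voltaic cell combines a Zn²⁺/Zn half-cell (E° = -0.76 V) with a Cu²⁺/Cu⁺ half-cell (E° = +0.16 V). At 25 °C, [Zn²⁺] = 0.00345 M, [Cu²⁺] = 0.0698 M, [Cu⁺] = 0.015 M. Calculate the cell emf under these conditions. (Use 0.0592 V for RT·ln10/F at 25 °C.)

The Cu²⁺/Cu⁺ couple has the higher reduction potential and acts as the cathode, so E°_cell = +0.16 − (-0.76) = 0.92 V.
Balancing electrons gives n = 2; the reaction quotient is Q = [Zn²⁺]·[Cu⁺]^2/[Cu²⁺]^2 = 1.59 × 10^-4.
At 25 °C, E = E° − (0.0592/n) log Q = 0.92 − (0.0592/2)(-3.798) = 0.920 + 0.112 = 1.032 V.

1.03 V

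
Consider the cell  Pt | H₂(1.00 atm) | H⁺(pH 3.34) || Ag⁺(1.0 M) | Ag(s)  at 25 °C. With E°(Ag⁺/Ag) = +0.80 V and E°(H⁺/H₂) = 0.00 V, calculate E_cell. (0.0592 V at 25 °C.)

The Ag⁺/Ag couple is the cathode, so E°_cell = 0.80 V; n = 2.
[H⁺] = 10^(−3.34) = 4.6 × 10^-4 M, and Q = [H⁺]^2 / ([Ag⁺]^2·P(H₂)) = 2.09 × 10^-7.
E = E° − (0.0592/2) log Q = 0.80 − (0.0592/2)(-6.680) = 0.998 V.

1.00 V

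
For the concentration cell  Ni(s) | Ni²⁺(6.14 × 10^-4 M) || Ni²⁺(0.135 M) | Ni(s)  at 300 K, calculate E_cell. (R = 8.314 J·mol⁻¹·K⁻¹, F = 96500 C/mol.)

Both half-cells are Ni²⁺/Ni, so E°_cell = 0. The concentrated side is the cathode; the cell reaction moves Ni²⁺ from high to low concentration with n = 2.
Q = [Ni²⁺]_dilute/[Ni²⁺]_conc = 6.14 × 10^-4/0.135 = 0.00455.
E = 0 − (RT/nF) ln Q = −((8.314×300)/(2×96500))(-5.393) = 0.0697 V.

0.070 V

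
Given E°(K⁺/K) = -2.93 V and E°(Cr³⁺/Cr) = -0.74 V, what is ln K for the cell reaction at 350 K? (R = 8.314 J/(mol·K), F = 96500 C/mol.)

E°_cell = -0.74 − (-2.93) = 2.19 V, with n = 3 electrons transferred.
At equilibrium E = 0, so the Nernst equation gives ln K = nFE°/RT = (3)(96500)(2.19)/((8.314)(350)) = 217.88.

ln K = 217.9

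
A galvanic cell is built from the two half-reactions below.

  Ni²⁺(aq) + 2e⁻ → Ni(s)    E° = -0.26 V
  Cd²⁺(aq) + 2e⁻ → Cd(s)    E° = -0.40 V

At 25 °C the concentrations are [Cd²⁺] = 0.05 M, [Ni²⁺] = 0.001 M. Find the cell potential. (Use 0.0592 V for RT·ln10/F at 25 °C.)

0.090 V

The Ni²⁺/Ni couple has the higher reduction potential and acts as the cathode, so E°_cell = -0.26 − (-0.40) = 0.14 V.
Balancing electrons gives n = 2; the reaction quotient is Q = [Cd²⁺]/[Ni²⁺] = 50.0.
At 25 °C, E = E° − (0.0592/n) log Q = 0.14 − (0.0592/2)(1.699) = 0.140 − 0.050 = 0.090 V.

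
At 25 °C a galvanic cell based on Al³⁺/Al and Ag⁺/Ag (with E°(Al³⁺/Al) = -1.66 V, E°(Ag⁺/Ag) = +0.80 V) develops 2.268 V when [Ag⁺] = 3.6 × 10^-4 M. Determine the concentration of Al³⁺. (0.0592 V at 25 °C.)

0.25 M

From the Nernst equation, log Q = n(E° − E)/0.0592 = 3(2.46 − 2.268)/0.0592 = 9.730, so Q = 5.37 × 10^9.
With Q = [Al³⁺]/[Ag⁺]^3 and the known concentrations, [Al³⁺] in the numerator gives [Al³⁺] = 0.25 M.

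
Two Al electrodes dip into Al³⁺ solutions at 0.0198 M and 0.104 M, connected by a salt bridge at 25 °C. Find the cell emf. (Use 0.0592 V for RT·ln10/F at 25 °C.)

Both half-cells are Al³⁺/Al, so E°_cell = 0. The concentrated side is the cathode; the cell reaction moves Al³⁺ from high to low concentration with n = 3.
Q = [Al³⁺]_dilute/[Al³⁺]_conc = 0.0198/0.104 = 0.190.
E = 0 − (0.0592/3) log Q = −(0.0592/3)(-0.720) = 0.0142 V.

0.014 V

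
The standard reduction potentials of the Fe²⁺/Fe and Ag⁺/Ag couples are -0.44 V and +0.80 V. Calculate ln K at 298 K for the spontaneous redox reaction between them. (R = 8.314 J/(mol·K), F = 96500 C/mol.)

E°_cell = +0.80 − (-0.44) = 1.24 V, with n = 2 electrons transferred.
At equilibrium E = 0, so the Nernst equation gives ln K = nFE°/RT = (2)(96500)(1.24)/((8.314)(298)) = 96.59.

ln K = 96.6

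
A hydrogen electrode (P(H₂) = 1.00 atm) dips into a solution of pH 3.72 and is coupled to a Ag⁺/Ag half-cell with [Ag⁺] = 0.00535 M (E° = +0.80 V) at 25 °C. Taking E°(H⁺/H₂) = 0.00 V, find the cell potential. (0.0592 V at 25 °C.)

0.89 V

The Ag⁺/Ag couple is the cathode, so E°_cell = 0.80 V; n = 2.
[H⁺] = 10^(−3.72) = 1.9 × 10^-4 M, and Q = [H⁺]^2 / ([Ag⁺]^2·P(H₂)) = 0.00127.
E = E° − (0.0592/2) log Q = 0.80 − (0.0592/2)(-2.897) = 0.886 V.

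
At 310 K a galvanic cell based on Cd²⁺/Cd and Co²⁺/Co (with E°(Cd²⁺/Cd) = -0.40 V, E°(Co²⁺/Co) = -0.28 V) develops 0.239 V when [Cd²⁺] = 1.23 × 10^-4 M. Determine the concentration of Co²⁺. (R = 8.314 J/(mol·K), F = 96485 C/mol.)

0.91 M

From the Nernst equation, ln Q = nF(E° − E)/RT = 2×96485×(0.12 − 0.239)/(8.314×310) = -8.910, so Q = 1.35 × 10^-4.
With Q = [Cd²⁺]/[Co²⁺] and the known concentrations, [Co²⁺] in the denominator gives [Co²⁺] = 0.91 M.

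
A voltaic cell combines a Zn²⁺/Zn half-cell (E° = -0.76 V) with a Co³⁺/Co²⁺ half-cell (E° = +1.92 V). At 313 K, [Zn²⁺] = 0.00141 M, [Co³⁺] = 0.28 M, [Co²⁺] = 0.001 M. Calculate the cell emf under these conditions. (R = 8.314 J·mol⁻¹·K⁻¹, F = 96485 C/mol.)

The Co³⁺/Co²⁺ couple has the higher reduction potential and acts as the cathode, so E°_cell = +1.92 − (-0.76) = 2.68 V.
Balancing electrons gives n = 2; the reaction quotient is Q = [Zn²⁺]·[Co²⁺]^2/[Co³⁺]^2 = 1.8 × 10^-8.
E = E° − (RT/nF) ln Q = 2.68 − (8.314×313)/(2×96485) × (-17.834) = 2.680 + 0.240 = 2.920 V.

2.92 V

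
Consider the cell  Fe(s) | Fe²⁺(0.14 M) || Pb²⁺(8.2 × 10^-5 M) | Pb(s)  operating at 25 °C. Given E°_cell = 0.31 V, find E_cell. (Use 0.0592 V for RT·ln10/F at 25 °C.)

Balancing electrons gives n = 2; the reaction quotient is Q = [Fe²⁺]/[Pb²⁺] = 1710.
At 25 °C, E = E° − (0.0592/n) log Q = 0.31 − (0.0592/2)(3.232) = 0.310 − 0.096 = 0.214 V.

0.214 V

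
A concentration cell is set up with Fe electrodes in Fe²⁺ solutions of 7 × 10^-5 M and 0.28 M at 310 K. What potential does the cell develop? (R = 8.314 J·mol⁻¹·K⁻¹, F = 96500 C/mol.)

Both half-cells are Fe²⁺/Fe, so E°_cell = 0. The concentrated side is the cathode; the cell reaction moves Fe²⁺ from high to low concentration with n = 2.
Q = [Fe²⁺]_dilute/[Fe²⁺]_conc = 7 × 10^-5/0.28 = 2.5 × 10^-4.
E = 0 − (RT/nF) ln Q = −((8.314×310)/(2×96500))(-8.294) = 0.1108 V.

0.11 V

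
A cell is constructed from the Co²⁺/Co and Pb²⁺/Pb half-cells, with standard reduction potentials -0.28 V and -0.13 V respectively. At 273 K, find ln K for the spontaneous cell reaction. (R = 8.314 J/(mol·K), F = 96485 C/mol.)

ln K = 12.8

E°_cell = -0.13 − (-0.28) = 0.15 V, with n = 2 electrons transferred.
At equilibrium E = 0, so the Nernst equation gives ln K = nFE°/RT = (2)(96485)(0.15)/((8.314)(273)) = 12.75.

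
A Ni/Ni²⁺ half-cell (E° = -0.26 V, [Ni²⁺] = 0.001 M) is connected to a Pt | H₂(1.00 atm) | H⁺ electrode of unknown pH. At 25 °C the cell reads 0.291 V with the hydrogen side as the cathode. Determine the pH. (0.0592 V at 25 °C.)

pH = 0.98

E°_cell = 0.26 V and n = 2.
log Q = n(E° − E)/0.0592 = 2×(0.26 − 0.291)/0.0592 = -1.047.
With Q = [Ni²⁺]·P(H₂) / [H⁺]^2, solving for [H⁺] gives log[H⁺] = -0.976, so pH = 0.98.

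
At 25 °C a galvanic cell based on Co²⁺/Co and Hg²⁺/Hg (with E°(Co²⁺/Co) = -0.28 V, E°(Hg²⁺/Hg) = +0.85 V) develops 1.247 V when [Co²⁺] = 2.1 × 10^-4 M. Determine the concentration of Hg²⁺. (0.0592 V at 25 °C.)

From the Nernst equation, log Q = n(E° − E)/0.0592 = 2(1.13 − 1.247)/0.0592 = -3.953, so Q = 1.12 × 10^-4.
With Q = [Co²⁺]/[Hg²⁺] and the known concentrations, [Hg²⁺] in the denominator gives [Hg²⁺] = 1.9 M.

1.9 M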